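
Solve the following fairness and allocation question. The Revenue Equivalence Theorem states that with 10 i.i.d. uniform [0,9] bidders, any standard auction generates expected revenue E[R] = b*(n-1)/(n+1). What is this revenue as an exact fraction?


Step 1: By Revenue Equivalence, expected revenue = b*(n-1)/(n+1)
Step 2: Substituting n = 10, b = 9
Step 3: Revenue = 9*(10-1)/(10+1) = 9*9/11
Step 4: Revenue = 81/11

81/11


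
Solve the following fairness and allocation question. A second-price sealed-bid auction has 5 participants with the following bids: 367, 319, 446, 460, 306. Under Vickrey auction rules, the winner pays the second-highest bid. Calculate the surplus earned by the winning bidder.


Step 1: Sort bids in descending order: 460, 446, 367, 319, 306
Step 2: The winning bid is the highest: 460
Step 3: The payment equals the second-highest bid: 446
Step 4: Surplus = winner's bid - payment = 460 - 446 = 14

14


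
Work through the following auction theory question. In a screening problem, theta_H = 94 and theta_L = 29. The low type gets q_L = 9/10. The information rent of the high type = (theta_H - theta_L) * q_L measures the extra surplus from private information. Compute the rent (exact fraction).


Step 1: theta_H - theta_L = 94 - 29 = 65
Step 2: Information rent = (theta_H - theta_L) * q_L
Step 3: = 65 * 9/10
Step 4: = 117/2

117/2


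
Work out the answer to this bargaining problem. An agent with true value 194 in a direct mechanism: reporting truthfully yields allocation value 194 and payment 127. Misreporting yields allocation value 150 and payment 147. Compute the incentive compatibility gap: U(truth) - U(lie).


Step 1: U(truth) = value - payment = 194 - 127 = 67
Step 2: U(lie) = allocation - payment = 150 - 147 = 3
Step 3: IC gap = 67 - 3 = 64

64


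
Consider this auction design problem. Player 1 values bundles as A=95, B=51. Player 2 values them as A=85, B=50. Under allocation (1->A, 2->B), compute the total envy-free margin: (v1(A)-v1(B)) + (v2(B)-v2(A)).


Step 1: Player 1's margin = v1(A) - v1(B) = 95 - 51 = 44
Step 2: Player 2's margin = v2(B) - v2(A) = 50 - 85 = -35
Step 3: Total margin = 44 + -35 = 9

9


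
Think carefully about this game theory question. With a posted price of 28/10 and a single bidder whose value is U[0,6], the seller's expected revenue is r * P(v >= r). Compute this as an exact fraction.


Step 1: Posted price r = 14/5, value support [0,6]
Step 2: P(v >= r) = (6 - 14/5)/6 = 8/15
Step 3: Expected revenue = r * P(v >= r) = 14/5 * 8/15
Step 4: Revenue = 112/75

112/75


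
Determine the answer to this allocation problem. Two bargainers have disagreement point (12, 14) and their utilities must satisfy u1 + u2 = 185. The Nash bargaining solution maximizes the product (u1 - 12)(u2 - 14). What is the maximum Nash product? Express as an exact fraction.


Step 1: The Nash solution splits surplus symmetrically above the disagreement point
Step 2: u1 = (total + d1 - d2)/2 = (185 + 12 - 14)/2 = 183/2
Step 3: u2 = (total - d1 + d2)/2 = (185 - 12 + 14)/2 = 187/2
Step 4: Nash product = (183/2 - 12) * (187/2 - 14)
Step 5: = 159/2 * 159/2 = 25281/4

25281/4


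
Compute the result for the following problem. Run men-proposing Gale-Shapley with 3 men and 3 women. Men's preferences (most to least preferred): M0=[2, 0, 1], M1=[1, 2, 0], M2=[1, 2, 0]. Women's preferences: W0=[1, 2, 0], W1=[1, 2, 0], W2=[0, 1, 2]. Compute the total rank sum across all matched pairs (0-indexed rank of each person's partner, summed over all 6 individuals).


Step 1: Run Gale-Shapley (men propose, women hold best offer):
  M0 proposes to W2; she accepts
  M1 proposes to W1; she accepts
  M2 proposes to W1; rejected
  M2 proposes to W2; rejected
  M2 proposes to W0; she accepts
Step 2: Final matching: W0-M2, W1-M1, W2-M0
Step 3: 0-indexed ranks (man's rank of his match, then woman's): 2 + 1 + 0 + 0 + 0 + 0
Step 4: Total rank sum = 3

3


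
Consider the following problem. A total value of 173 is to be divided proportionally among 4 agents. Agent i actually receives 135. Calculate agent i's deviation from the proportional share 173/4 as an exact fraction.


Step 1: Proportional share = 173/4
Step 2: Agent's actual allocation = 135
Step 3: Excess = 135 - 173/4 = 367/4

367/4


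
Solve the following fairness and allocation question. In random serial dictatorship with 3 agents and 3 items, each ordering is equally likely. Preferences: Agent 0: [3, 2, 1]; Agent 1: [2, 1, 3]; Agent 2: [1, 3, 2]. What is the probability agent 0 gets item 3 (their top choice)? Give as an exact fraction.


Step 1: Agent 0 wants item 3
Step 2: There are 6 possible orderings of agents
Step 3: In 6 orderings, agent 0 gets item 3
Step 4: Probability = 6/6 = 1

1


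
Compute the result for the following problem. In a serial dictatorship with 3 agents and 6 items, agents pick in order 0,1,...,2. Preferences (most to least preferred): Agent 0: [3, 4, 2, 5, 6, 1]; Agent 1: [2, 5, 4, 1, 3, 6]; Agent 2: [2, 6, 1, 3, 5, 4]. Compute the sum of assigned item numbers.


Step 1: Agent 0 picks item 3
Step 2: Agent 1 picks item 2
Step 3: Agent 2 picks item 6
Step 4: Sum = 3 + 2 + 6 = 11

11


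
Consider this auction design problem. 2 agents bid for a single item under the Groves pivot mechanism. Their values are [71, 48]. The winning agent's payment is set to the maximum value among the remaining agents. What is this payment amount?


Step 1: The efficient winner is agent 0 with value 71
Step 2: Other agents' values: [48]
Step 3: Pivot payment = max(others) = 48
Step 4: The winner pays 48

48


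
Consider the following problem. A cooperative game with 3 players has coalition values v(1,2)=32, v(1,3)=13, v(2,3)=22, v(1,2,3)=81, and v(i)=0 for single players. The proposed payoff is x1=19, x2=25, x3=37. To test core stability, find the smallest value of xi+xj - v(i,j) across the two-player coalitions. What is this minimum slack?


Step 1: Slack for coalition (1,2): x1+x2 - v12 = 44 - 32 = 12
Step 2: Slack for coalition (1,3): x1+x3 - v13 = 56 - 13 = 43
Step 3: Slack for coalition (2,3): x2+x3 - v23 = 62 - 22 = 40
Step 4: Minimum slack = min(12, 43, 40) = 12, attained by (1,2); no pair can gain by deviating, so the allocation is in the core

12


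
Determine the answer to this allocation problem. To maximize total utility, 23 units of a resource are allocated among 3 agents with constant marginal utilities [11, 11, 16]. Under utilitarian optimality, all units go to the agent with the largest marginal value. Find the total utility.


Step 1: The marginal utilities are [11, 11, 16]
Step 2: The highest marginal utility is 16
Step 3: All 23 units go to that agent
Step 4: Total utility = 16 * 23 = 368

368


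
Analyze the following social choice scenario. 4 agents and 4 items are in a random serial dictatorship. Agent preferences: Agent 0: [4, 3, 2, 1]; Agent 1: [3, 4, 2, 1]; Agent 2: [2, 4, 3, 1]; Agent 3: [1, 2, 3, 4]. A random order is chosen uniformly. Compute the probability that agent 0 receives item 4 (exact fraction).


Step 1: Agent 0 wants item 4
Step 2: There are 24 possible orderings of agents
Step 3: In 24 orderings, agent 0 gets item 4
Step 4: Probability = 24/24 = 1

1


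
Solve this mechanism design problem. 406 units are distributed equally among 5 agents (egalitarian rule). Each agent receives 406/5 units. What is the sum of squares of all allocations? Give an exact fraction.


Step 1: Each agent's share = 406/5
Step 2: Square of each share = (406/5)^2 = 164836/25
Step 3: Sum of squares = 5 * 164836/25 = 164836/5

164836/5


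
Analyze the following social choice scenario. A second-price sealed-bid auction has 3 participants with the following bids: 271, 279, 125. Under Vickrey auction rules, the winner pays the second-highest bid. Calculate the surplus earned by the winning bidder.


Step 1: Sort bids in descending order: 279, 271, 125
Step 2: The winning bid is the highest: 279
Step 3: The payment equals the second-highest bid: 271
Step 4: Surplus = winner's bid - payment = 279 - 271 = 8

8


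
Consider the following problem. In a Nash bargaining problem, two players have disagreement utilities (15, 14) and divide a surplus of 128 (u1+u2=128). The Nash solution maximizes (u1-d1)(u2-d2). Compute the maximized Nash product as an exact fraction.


Step 1: The Nash solution splits surplus symmetrically above the disagreement point
Step 2: u1 = (total + d1 - d2)/2 = (128 + 15 - 14)/2 = 129/2
Step 3: u2 = (total - d1 + d2)/2 = (128 - 15 + 14)/2 = 127/2
Step 4: Nash product = (129/2 - 15) * (127/2 - 14)
Step 5: = 99/2 * 99/2 = 9801/4

9801/4


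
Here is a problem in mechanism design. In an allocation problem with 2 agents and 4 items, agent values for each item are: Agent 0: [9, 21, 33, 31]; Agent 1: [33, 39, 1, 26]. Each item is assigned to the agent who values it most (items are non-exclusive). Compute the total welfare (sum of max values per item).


Step 1: For each item, find the maximum value among all agents.
Step 2: Item 0 -> Agent 1 (value 33)
Step 3: Item 1 -> Agent 1 (value 39)
Step 4: Item 2 -> Agent 0 (value 33)
Step 5: Item 3 -> Agent 0 (value 31)
Step 6: Total welfare = 33 + 39 + 33 + 31 = 136

136


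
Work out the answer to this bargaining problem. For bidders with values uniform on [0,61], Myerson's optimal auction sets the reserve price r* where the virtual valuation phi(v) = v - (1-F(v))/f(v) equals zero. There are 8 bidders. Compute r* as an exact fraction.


Step 1: For U[0,61], F(v) = v/61 and f(v) = 1/61
Step 2: phi(v) = v - (1 - v/61)/(1/61) = v - (61 - v) = 2v - 61
Step 3: Set phi(r*) = 0: 2r* - 61 = 0
Step 4: r* = 61/2 (the number of bidders n = 8 does not enter)

61/2


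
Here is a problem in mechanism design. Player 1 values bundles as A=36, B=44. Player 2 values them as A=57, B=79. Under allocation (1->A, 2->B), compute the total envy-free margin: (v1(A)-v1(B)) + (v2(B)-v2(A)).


Step 1: Player 1's margin = v1(A) - v1(B) = 36 - 44 = -8
Step 2: Player 2's margin = v2(B) - v2(A) = 79 - 57 = 22
Step 3: Total margin = -8 + 22 = 14

14


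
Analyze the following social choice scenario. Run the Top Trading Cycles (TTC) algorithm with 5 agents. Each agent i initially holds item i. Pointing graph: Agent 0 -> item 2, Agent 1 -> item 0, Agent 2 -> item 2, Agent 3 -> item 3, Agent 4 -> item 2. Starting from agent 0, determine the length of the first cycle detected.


Step 1: Trace the pointer graph from agent 0: 0 -> 2 -> 2
Step 2: A cycle is detected when we revisit agent 2
Step 3: The cycle is: 2 -> 2
Step 4: Cycle length = 1

1


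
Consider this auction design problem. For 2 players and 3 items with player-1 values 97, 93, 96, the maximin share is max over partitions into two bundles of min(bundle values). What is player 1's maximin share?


Step 1: Item values = 97, 93, 96
Step 2: Enumerate all 2-bundle partitions and take the smaller bundle:
  Partition 1: {97} vs {93,96} -> bundles 97, 189; min = 97
  Partition 2: {93} vs {97,96} -> bundles 93, 193; min = 93
  Partition 3: {96} vs {97,93} -> bundles 96, 190; min = 96
Step 3: MMS = max(97, 93, 96) = 97

97


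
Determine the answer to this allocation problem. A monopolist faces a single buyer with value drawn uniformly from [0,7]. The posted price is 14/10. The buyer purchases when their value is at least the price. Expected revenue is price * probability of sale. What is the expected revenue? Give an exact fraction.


Step 1: Posted price r = 7/5, value support [0,7]
Step 2: P(v >= r) = (7 - 7/5)/7 = 4/5
Step 3: Expected revenue = r * P(v >= r) = 7/5 * 4/5
Step 4: Revenue = 28/25

28/25


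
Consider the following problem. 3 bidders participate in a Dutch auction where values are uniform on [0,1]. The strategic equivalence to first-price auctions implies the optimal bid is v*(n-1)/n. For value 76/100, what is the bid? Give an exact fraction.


Step 1: Dutch auctions are strategically equivalent to first-price auctions
Step 2: The equilibrium bid is b(v) = v*(n-1)/n
Step 3: b = 19/25 * 2/3
Step 4: b = 38/75

38/75


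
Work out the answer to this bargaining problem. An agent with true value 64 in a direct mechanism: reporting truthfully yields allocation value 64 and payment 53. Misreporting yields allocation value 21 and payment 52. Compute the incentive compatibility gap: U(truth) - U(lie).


Step 1: U(truth) = value - payment = 64 - 53 = 11
Step 2: U(lie) = allocation - payment = 21 - 52 = -31
Step 3: IC gap = 11 - (-31) = 42

42


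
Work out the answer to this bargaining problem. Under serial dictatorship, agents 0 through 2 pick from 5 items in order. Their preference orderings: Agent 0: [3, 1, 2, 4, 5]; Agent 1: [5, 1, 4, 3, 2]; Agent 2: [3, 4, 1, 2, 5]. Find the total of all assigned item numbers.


Step 1: Agent 0 picks item 3
Step 2: Agent 1 picks item 5
Step 3: Agent 2 picks item 4
Step 4: Sum = 3 + 5 + 4 = 12

12


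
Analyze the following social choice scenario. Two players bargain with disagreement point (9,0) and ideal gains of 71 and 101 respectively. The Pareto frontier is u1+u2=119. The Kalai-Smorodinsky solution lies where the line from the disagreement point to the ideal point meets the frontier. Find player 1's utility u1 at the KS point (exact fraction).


Step 1: At the KS point, (u1-d1)/r1 = (u2-d2)/r2 = t and u1+u2 = 119
Step 2: u1 = d1 + r1*t and u2 = d2 + r2*t, so (d1 + r1*t) + (d2 + r2*t) = 119
Step 3: t = (119 - 9 - 0)/(71 + 101) = 110/172 = 55/86
Step 4: u1 = d1 + r1*t = 9 + 71 * 55/86 = 4679/86
Step 5: (Check: u2 = d2 + r2*t = 5555/86; u1+u2 = 4679/86 + 5555/86 = 119, on the frontier.)

4679/86


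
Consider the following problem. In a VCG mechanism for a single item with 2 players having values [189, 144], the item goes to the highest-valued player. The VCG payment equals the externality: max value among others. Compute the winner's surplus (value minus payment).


Step 1: The winner is the agent with the highest value: agent 0 with value 189
Step 2: Values of other agents: [144]
Step 3: VCG payment = max of others' values = 144
Step 4: Surplus = 189 - 144 = 45

45


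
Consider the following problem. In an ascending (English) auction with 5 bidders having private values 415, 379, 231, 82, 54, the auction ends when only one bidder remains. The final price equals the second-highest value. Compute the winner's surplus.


Step 1: Identify the highest value: 415
Step 2: Identify the second-highest value: 379
Step 3: The final price = second-highest value = 379
Step 4: Surplus = 415 - 379 = 36

36


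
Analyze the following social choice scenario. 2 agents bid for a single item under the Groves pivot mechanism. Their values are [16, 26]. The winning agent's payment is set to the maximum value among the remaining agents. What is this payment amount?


Step 1: The efficient winner is agent 1 with value 26
Step 2: Other agents' values: [16]
Step 3: Pivot payment = max(others) = 16
Step 4: The winner pays 16

16


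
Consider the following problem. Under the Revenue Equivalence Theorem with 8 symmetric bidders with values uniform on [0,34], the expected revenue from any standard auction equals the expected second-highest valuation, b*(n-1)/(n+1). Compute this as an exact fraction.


Step 1: By Revenue Equivalence, expected revenue = b*(n-1)/(n+1)
Step 2: Substituting n = 8, b = 34
Step 3: Revenue = 34*(8-1)/(8+1) = 34*7/9
Step 4: Revenue = 238/9

238/9


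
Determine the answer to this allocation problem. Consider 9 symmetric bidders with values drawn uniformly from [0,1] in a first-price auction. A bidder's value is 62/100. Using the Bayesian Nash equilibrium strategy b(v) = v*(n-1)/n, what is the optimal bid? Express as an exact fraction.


Step 1: The symmetric BNE bidding function is b(v) = v * (n-1) / n
Step 2: Substitute v = 31/50 and n = 9
Step 3: b = 31/50 * 8/9
Step 4: b = 124/225

124/225


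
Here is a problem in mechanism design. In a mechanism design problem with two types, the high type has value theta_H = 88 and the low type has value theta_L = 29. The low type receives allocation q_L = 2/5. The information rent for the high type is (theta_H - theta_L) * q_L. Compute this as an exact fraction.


Step 1: theta_H - theta_L = 88 - 29 = 59
Step 2: Information rent = (theta_H - theta_L) * q_L
Step 3: = 59 * 2/5
Step 4: = 118/5

118/5


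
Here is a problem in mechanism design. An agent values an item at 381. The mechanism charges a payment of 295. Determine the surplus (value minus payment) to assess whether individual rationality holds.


Step 1: Surplus = value - payment = 381 - 295 = 86
Step 2: IR is satisfied (surplus >= 0)

86


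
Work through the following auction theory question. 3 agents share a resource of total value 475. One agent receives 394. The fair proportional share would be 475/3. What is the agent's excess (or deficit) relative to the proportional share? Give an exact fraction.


Step 1: Proportional share = 475/3
Step 2: Agent's actual allocation = 394
Step 3: Excess = 394 - 475/3 = 707/3

707/3


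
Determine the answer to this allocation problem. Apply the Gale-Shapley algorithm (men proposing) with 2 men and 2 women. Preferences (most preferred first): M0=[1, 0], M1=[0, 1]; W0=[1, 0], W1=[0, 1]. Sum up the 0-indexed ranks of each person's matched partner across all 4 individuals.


Step 1: Run Gale-Shapley (men propose, women hold best offer):
  M0 proposes to W1; she accepts
  M1 proposes to W0; she accepts
Step 2: Final matching: W0-M1, W1-M0
Step 3: 0-indexed ranks (man's rank of his match, then woman's): 0 + 0 + 0 + 0
Step 4: Total rank sum = 0

0


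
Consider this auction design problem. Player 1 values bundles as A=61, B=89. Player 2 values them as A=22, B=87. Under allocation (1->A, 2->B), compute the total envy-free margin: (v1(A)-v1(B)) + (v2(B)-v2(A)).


Step 1: Player 1's margin = v1(A) - v1(B) = 61 - 89 = -28
Step 2: Player 2's margin = v2(B) - v2(A) = 87 - 22 = 65
Step 3: Total margin = -28 + 65 = 37

37


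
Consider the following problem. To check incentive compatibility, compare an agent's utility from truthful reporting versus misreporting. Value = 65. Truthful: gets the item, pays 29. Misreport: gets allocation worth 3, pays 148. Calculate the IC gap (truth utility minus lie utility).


Step 1: U(truth) = value - payment = 65 - 29 = 36
Step 2: U(lie) = allocation - payment = 3 - 148 = -145
Step 3: IC gap = 36 - (-145) = 181

181


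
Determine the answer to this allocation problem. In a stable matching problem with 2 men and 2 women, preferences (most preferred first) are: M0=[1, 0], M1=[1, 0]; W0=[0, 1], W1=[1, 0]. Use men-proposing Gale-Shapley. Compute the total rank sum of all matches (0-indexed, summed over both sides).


Step 1: Run Gale-Shapley (men propose, women hold best offer):
  M0 proposes to W1; she accepts
  M1 proposes to W1; she switches from M0
  M0 proposes to W0; she accepts
Step 2: Final matching: W0-M0, W1-M1
Step 3: 0-indexed ranks (man's rank of his match, then woman's): 1 + 0 + 0 + 0
Step 4: Total rank sum = 1

1


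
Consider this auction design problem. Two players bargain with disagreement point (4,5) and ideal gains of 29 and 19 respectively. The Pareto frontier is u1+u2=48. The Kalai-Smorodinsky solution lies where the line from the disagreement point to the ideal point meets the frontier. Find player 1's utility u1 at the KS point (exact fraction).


Step 1: At the KS point, (u1-d1)/r1 = (u2-d2)/r2 = t and u1+u2 = 48
Step 2: u1 = d1 + r1*t and u2 = d2 + r2*t, so (d1 + r1*t) + (d2 + r2*t) = 48
Step 3: t = (48 - 4 - 5)/(29 + 19) = 39/48 = 13/16
Step 4: u1 = d1 + r1*t = 4 + 29 * 13/16 = 441/16
Step 5: (Check: u2 = d2 + r2*t = 327/16; u1+u2 = 441/16 + 327/16 = 48, on the frontier.)

441/16


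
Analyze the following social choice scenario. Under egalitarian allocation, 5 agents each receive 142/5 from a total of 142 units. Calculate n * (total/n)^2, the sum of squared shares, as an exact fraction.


Step 1: Each agent's share = 142/5
Step 2: Square of each share = (142/5)^2 = 20164/25
Step 3: Sum of squares = 5 * 20164/25 = 20164/5

20164/5


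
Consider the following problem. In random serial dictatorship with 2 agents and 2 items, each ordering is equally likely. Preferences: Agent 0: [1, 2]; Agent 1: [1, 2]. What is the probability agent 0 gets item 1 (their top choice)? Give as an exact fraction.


Step 1: Agent 0 wants item 1
Step 2: There are 2 possible orderings of agents
Step 3: In 1 orderings, agent 0 gets item 1
Step 4: Probability = 1/2

1/2


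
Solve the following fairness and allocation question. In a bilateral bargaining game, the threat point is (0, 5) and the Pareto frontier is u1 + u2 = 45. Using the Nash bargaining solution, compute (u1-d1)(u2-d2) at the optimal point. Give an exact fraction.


Step 1: The Nash solution splits surplus symmetrically above the disagreement point
Step 2: u1 = (total + d1 - d2)/2 = (45 + 0 - 5)/2 = 20
Step 3: u2 = (total - d1 + d2)/2 = (45 - 0 + 5)/2 = 25
Step 4: Nash product = (20 - 0) * (25 - 5)
Step 5: = 20 * 20 = 400

400


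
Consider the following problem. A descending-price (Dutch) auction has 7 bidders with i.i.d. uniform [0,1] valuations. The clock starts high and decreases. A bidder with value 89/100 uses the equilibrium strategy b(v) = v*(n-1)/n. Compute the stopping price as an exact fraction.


Step 1: Dutch auctions are strategically equivalent to first-price auctions
Step 2: The equilibrium bid is b(v) = v*(n-1)/n
Step 3: b = 89/100 * 6/7
Step 4: b = 267/350

267/350


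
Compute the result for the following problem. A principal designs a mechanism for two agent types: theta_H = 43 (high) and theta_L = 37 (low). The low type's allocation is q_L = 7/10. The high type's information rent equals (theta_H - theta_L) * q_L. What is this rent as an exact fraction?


Step 1: theta_H - theta_L = 43 - 37 = 6
Step 2: Information rent = (theta_H - theta_L) * q_L
Step 3: = 6 * 7/10
Step 4: = 21/5

21/5


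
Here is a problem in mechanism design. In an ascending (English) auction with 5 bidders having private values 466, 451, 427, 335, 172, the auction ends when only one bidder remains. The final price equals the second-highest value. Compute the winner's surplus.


Step 1: Identify the highest value: 466
Step 2: Identify the second-highest value: 451
Step 3: The final price = second-highest value = 451
Step 4: Surplus = 466 - 451 = 15

15


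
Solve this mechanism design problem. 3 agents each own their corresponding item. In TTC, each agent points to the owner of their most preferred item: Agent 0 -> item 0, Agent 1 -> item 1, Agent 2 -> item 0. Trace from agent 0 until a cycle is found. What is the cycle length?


Step 1: Trace the pointer graph from agent 0: 0 -> 0
Step 2: A cycle is detected when we revisit agent 0
Step 3: The cycle is: 0 -> 0
Step 4: Cycle length = 1

1


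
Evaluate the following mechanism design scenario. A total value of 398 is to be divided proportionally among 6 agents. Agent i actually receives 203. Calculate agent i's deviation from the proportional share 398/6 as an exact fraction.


Step 1: Proportional share = 398/6 = 199/3
Step 2: Agent's actual allocation = 203
Step 3: Excess = 203 - 199/3 = 410/3

410/3


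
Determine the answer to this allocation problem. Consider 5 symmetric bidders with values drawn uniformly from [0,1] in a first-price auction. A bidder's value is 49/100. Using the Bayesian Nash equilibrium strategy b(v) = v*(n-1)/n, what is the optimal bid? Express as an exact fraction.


Step 1: The symmetric BNE bidding function is b(v) = v * (n-1) / n
Step 2: Substitute v = 49/100 and n = 5
Step 3: b = 49/100 * 4/5
Step 4: b = 49/125

49/125


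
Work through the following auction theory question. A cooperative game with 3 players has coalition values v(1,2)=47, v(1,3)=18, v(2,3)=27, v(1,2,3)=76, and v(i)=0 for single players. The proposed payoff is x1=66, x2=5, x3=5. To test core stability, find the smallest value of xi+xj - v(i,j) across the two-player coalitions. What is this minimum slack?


Step 1: Slack for coalition (1,2): x1+x2 - v12 = 71 - 47 = 24
Step 2: Slack for coalition (1,3): x1+x3 - v13 = 71 - 18 = 53
Step 3: Slack for coalition (2,3): x2+x3 - v23 = 10 - 27 = -17
Step 4: Minimum slack = min(24, 53, -17) = -17, attained by (2,3); coalition (2,3) can block (slack < 0), so the allocation is not in the core

-17


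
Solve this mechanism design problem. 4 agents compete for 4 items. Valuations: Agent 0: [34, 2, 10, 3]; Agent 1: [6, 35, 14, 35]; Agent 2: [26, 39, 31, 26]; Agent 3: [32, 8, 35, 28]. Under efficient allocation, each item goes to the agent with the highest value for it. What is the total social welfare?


Step 1: For each item, find the maximum value among all agents.
Step 2: Item 0 -> Agent 0 (value 34)
Step 3: Item 1 -> Agent 2 (value 39)
Step 4: Item 2 -> Agent 3 (value 35)
Step 5: Item 3 -> Agent 1 (value 35)
Step 6: Total welfare = 34 + 39 + 35 + 35 = 143

143


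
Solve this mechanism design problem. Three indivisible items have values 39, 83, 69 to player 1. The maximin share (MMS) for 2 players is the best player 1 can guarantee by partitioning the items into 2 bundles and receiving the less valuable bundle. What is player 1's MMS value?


Step 1: Item values = 39, 83, 69
Step 2: Enumerate all 2-bundle partitions and take the smaller bundle:
  Partition 1: {39} vs {83,69} -> bundles 39, 152; min = 39
  Partition 2: {83} vs {39,69} -> bundles 83, 108; min = 83
  Partition 3: {69} vs {39,83} -> bundles 69, 122; min = 69
Step 3: MMS = max(39, 83, 69) = 83

83


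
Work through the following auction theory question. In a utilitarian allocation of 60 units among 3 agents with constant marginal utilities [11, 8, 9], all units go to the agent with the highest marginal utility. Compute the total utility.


Step 1: The marginal utilities are [11, 8, 9]
Step 2: The highest marginal utility is 11
Step 3: All 60 units go to that agent
Step 4: Total utility = 11 * 60 = 660

660


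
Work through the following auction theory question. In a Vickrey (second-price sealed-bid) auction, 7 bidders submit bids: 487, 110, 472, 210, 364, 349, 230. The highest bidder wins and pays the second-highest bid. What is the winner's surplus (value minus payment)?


Step 1: Sort bids in descending order: 487, 472, 364, 349, 230, 210, 110
Step 2: The winning bid is the highest: 487
Step 3: The payment equals the second-highest bid: 472
Step 4: Surplus = winner's bid - payment = 487 - 472 = 15

15


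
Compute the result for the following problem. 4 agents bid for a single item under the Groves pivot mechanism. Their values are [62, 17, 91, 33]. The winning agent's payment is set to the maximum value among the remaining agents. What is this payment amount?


Step 1: The efficient winner is agent 2 with value 91
Step 2: Other agents' values: [62, 17, 33]
Step 3: Pivot payment = max(others) = 62
Step 4: The winner pays 62

62


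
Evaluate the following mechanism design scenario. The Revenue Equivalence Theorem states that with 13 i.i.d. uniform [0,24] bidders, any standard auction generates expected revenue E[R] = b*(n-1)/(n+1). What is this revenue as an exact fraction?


Step 1: By Revenue Equivalence, expected revenue = b*(n-1)/(n+1)
Step 2: Substituting n = 13, b = 24
Step 3: Revenue = 24*(13-1)/(13+1) = 24*12/14
Step 4: Revenue = 288/14 = 144/7

144/7


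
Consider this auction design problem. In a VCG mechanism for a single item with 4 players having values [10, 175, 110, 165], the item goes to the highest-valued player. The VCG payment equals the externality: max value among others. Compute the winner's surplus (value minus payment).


Step 1: The winner is the agent with the highest value: agent 1 with value 175
Step 2: Values of other agents: [10, 110, 165]
Step 3: VCG payment = max of others' values = 165
Step 4: Surplus = 175 - 165 = 10

10


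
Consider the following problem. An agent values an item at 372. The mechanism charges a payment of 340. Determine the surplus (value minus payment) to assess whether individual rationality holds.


Step 1: Surplus = value - payment = 372 - 340 = 32
Step 2: IR is satisfied (surplus >= 0)

32


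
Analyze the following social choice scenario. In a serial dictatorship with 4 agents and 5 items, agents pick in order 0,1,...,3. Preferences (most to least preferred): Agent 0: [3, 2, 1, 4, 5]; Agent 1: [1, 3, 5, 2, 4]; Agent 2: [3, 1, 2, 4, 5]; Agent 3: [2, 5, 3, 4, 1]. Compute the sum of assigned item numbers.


Step 1: Agent 0 picks item 3
Step 2: Agent 1 picks item 1
Step 3: Agent 2 picks item 2
Step 4: Agent 3 picks item 5
Step 5: Sum = 3 + 1 + 2 + 5 = 11

11


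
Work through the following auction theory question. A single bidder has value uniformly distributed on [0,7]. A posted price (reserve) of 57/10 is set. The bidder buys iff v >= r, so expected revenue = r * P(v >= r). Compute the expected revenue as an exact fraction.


Step 1: Posted price r = 57/10, value support [0,7]
Step 2: P(v >= r) = (7 - 57/10)/7 = 13/70
Step 3: Expected revenue = r * P(v >= r) = 57/10 * 13/70
Step 4: Revenue = 741/700

741/700


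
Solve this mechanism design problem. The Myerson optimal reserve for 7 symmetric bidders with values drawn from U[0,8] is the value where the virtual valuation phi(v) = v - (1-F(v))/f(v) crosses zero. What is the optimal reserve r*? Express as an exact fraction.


Step 1: For U[0,8], F(v) = v/8 and f(v) = 1/8
Step 2: phi(v) = v - (1 - v/8)/(1/8) = v - (8 - v) = 2v - 8
Step 3: Set phi(r*) = 0: 2r* - 8 = 0
Step 4: r* = 8/2 = 4 (the number of bidders n = 7 does not enter)

4


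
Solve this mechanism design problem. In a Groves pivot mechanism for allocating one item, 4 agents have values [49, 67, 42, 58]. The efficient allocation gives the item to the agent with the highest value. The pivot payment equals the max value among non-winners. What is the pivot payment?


Step 1: The efficient winner is agent 1 with value 67
Step 2: Other agents' values: [49, 42, 58]
Step 3: Pivot payment = max(others) = 58
Step 4: The winner pays 58

58


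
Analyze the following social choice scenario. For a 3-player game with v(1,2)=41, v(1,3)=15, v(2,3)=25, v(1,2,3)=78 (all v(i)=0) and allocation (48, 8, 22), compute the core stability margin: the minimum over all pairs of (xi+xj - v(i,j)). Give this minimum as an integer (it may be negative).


Step 1: Slack for coalition (1,2): x1+x2 - v12 = 56 - 41 = 15
Step 2: Slack for coalition (1,3): x1+x3 - v13 = 70 - 15 = 55
Step 3: Slack for coalition (2,3): x2+x3 - v23 = 30 - 25 = 5
Step 4: Minimum slack = min(15, 55, 5) = 5, attained by (2,3); no pair can gain by deviating, so the allocation is in the core

5


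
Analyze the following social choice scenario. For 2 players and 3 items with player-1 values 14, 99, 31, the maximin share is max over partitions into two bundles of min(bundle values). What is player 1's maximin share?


Step 1: Item values = 14, 99, 31
Step 2: Enumerate all 2-bundle partitions and take the smaller bundle:
  Partition 1: {14} vs {99,31} -> bundles 14, 130; min = 14
  Partition 2: {99} vs {14,31} -> bundles 99, 45; min = 45
  Partition 3: {31} vs {14,99} -> bundles 31, 113; min = 31
Step 3: MMS = max(14, 45, 31) = 45

45


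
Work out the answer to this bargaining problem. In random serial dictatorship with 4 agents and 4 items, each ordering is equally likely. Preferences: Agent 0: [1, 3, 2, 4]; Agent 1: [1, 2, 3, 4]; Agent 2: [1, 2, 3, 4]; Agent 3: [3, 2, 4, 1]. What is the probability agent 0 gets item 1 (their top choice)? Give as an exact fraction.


Step 1: Agent 0 wants item 1
Step 2: There are 24 possible orderings of agents
Step 3: In 8 orderings, agent 0 gets item 1
Step 4: Probability = 8/24 = 1/3

1/3


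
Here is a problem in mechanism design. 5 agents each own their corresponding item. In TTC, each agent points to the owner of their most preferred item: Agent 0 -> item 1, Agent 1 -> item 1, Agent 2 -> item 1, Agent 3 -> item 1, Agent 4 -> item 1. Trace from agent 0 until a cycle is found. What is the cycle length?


Step 1: Trace the pointer graph from agent 0: 0 -> 1 -> 1
Step 2: A cycle is detected when we revisit agent 1
Step 3: The cycle is: 1 -> 1
Step 4: Cycle length = 1

1


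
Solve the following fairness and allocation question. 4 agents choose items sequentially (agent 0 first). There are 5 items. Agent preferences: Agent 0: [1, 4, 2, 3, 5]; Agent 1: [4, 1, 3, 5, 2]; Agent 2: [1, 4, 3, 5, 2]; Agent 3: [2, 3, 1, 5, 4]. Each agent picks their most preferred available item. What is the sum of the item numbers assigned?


Step 1: Agent 0 picks item 1
Step 2: Agent 1 picks item 4
Step 3: Agent 2 picks item 3
Step 4: Agent 3 picks item 2
Step 5: Sum = 1 + 4 + 3 + 2 = 10

10


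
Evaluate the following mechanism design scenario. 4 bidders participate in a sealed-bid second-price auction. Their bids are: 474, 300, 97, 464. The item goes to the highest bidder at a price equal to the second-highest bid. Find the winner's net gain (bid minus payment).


Step 1: Sort bids in descending order: 474, 464, 300, 97
Step 2: The winning bid is the highest: 474
Step 3: The payment equals the second-highest bid: 464
Step 4: Surplus = winner's bid - payment = 474 - 464 = 10

10


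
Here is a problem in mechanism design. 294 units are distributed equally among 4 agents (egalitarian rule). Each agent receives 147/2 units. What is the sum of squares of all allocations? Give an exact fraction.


Step 1: Each agent's share = 294/4 = 147/2
Step 2: Square of each share = (147/2)^2 = 21609/4
Step 3: Sum of squares = 4 * 21609/4 = 21609

21609


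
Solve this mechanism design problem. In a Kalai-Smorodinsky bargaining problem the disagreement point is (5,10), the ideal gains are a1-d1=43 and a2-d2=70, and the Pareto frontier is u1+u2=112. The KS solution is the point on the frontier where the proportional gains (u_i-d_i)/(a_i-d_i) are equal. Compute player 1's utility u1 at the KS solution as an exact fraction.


Step 1: At the KS point, (u1-d1)/r1 = (u2-d2)/r2 = t and u1+u2 = 112
Step 2: u1 = d1 + r1*t and u2 = d2 + r2*t, so (d1 + r1*t) + (d2 + r2*t) = 112
Step 3: t = (112 - 5 - 10)/(43 + 70) = 97/113
Step 4: u1 = d1 + r1*t = 5 + 43 * 97/113 = 4736/113
Step 5: (Check: u2 = d2 + r2*t = 7920/113; u1+u2 = 4736/113 + 7920/113 = 112, on the frontier.)

4736/113


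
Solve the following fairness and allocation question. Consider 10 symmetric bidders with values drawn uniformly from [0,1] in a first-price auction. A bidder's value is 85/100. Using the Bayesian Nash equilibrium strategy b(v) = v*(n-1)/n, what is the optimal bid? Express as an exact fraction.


Step 1: The symmetric BNE bidding function is b(v) = v * (n-1) / n
Step 2: Substitute v = 17/20 and n = 10
Step 3: b = 17/20 * 9/10
Step 4: b = 153/200

153/200


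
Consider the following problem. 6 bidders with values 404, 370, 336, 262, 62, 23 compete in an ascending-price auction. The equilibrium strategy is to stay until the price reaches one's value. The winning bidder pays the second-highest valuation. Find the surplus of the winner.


Step 1: Identify the highest value: 404
Step 2: Identify the second-highest value: 370
Step 3: The final price = second-highest value = 370
Step 4: Surplus = 404 - 370 = 34

34


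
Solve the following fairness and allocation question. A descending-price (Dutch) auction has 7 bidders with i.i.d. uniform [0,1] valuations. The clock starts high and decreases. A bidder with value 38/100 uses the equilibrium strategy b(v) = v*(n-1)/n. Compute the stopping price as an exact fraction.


Step 1: Dutch auctions are strategically equivalent to first-price auctions
Step 2: The equilibrium bid is b(v) = v*(n-1)/n
Step 3: b = 19/50 * 6/7
Step 4: b = 57/175

57/175


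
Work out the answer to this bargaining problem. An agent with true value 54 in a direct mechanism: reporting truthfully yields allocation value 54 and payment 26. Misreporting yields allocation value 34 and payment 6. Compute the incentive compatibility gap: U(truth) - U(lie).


Step 1: U(truth) = value - payment = 54 - 26 = 28
Step 2: U(lie) = allocation - payment = 34 - 6 = 28
Step 3: IC gap = 28 - 28 = 0

0


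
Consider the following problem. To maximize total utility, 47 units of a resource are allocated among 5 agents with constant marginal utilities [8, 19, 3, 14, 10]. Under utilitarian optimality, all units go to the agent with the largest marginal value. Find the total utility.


Step 1: The marginal utilities are [8, 19, 3, 14, 10]
Step 2: The highest marginal utility is 19
Step 3: All 47 units go to that agent
Step 4: Total utility = 19 * 47 = 893

893


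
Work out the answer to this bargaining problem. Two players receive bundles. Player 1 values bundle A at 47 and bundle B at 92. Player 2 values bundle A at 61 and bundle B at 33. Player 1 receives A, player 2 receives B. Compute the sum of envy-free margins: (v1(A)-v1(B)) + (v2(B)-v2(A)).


Step 1: Player 1's margin = v1(A) - v1(B) = 47 - 92 = -45
Step 2: Player 2's margin = v2(B) - v2(A) = 33 - 61 = -28
Step 3: Total margin = -45 + -28 = -73

-73


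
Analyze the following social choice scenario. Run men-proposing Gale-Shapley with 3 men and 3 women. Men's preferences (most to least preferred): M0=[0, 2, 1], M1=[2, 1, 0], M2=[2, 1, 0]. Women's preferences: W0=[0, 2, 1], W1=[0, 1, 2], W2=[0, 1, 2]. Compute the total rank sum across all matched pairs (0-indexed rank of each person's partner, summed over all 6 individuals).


Step 1: Run Gale-Shapley (men propose, women hold best offer):
  M0 proposes to W0; she accepts
  M1 proposes to W2; she accepts
  M2 proposes to W2; rejected
  M2 proposes to W1; she accepts
Step 2: Final matching: W0-M0, W1-M2, W2-M1
Step 3: 0-indexed ranks (man's rank of his match, then woman's): 0 + 0 + 1 + 2 + 0 + 1
Step 4: Total rank sum = 4

4


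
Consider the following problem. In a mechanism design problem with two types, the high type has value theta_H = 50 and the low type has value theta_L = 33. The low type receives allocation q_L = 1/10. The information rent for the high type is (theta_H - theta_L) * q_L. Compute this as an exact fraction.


Step 1: theta_H - theta_L = 50 - 33 = 17
Step 2: Information rent = (theta_H - theta_L) * q_L
Step 3: = 17 * 1/10
Step 4: = 17/10

17/10


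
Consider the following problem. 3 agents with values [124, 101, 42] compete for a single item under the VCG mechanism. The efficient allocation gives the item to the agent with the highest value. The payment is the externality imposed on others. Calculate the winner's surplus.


Step 1: The winner is the agent with the highest value: agent 0 with value 124
Step 2: Values of other agents: [101, 42]
Step 3: VCG payment = max of others' values = 101
Step 4: Surplus = 124 - 101 = 23

23


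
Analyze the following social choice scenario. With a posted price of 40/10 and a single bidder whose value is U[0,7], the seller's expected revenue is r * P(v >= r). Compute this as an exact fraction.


Step 1: Posted price r = 4, value support [0,7]
Step 2: P(v >= r) = (7 - 4)/7 = 3/7
Step 3: Expected revenue = r * P(v >= r) = 4 * 3/7
Step 4: Revenue = 12/7

12/7


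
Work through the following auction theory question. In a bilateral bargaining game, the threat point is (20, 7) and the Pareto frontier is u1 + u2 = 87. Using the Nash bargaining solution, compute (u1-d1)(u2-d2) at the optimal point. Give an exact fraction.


Step 1: The Nash solution splits surplus symmetrically above the disagreement point
Step 2: u1 = (total + d1 - d2)/2 = (87 + 20 - 7)/2 = 50
Step 3: u2 = (total - d1 + d2)/2 = (87 - 20 + 7)/2 = 37
Step 4: Nash product = (50 - 20) * (37 - 7)
Step 5: = 30 * 30 = 900

900


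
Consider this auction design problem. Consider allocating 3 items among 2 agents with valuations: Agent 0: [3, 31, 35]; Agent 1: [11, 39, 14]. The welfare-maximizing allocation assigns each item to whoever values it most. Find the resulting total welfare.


Step 1: For each item, find the maximum value among all agents.
Step 2: Item 0 -> Agent 1 (value 11)
Step 3: Item 1 -> Agent 1 (value 39)
Step 4: Item 2 -> Agent 0 (value 35)
Step 5: Total welfare = 11 + 39 + 35 = 85

85
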